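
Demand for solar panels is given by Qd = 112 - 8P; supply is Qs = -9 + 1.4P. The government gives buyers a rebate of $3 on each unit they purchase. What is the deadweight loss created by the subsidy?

Deadweight loss = 252/47

Pre-subsidy: 112 - 8P = -9 + 1.4P gives P* = 605/47, Q* = 424/47.
With the rebate, buyers effectively pay Pb = Ps − 3, where Ps is the price sellers receive.
Demand in terms of Ps becomes Qd = 112 − 8(Ps − 3) = 136 - 8Ps. Setting this equal to supply: 136 - 8Ps = -9 + 1.4Ps, so Ps = 725/47.
Buyers pay Pb = 725/47 − 3 = 584/47; Q' = -9 + 1.4·(725/47) = 592/47.
The subsidy expands output by 592/47 − 424/47 = 168/47 past the efficient level; on those units the gap between marginal cost and willingness to pay runs from 0 up to 3.
DWL = ½ × 3 × 168/47 = 252/47.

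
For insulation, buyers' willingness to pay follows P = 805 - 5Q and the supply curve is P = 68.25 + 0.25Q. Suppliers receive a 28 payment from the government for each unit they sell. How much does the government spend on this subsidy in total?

Pre-subsidy: 805 - 5Q = 68.25 + 0.25Q gives Q* = 421/3 and P* = 310/3.
With the subsidy, sellers receive Ps = Pb + 28 for each unit, where Pb is the price buyers pay.
On the curves, Pb = 805 - 5Q and Ps = 68.25 + 0.25Q; the wedge Ps − Pb = 28 gives 68.25 + 0.25Q − (805 - 5Q) = 28, so Q' = 437/3.
Then Pb = 805 − 5·(437/3) = 230/3 and Ps = 68.25 + 0.25·(437/3) = 314/3.
Government outlay = subsidy × quantity = 28 × 437/3 = 12236/3.

Government cost = 12236/3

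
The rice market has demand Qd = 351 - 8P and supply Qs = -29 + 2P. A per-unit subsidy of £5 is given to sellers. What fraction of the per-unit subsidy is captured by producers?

Producer share = 0.8

Pre-subsidy: 351 - 8P = -29 + 2P gives P* = 38, Q* = 47.
With the subsidy, sellers receive Ps = Pb + 5 for each unit, where Pb is the price buyers pay.
Supply in terms of Pb becomes Qs = -29 + 2(Pb + 5) = -19 + 2Pb. Setting this equal to demand: 351 - 8Pb = -19 + 2Pb, so Pb = 37.
Sellers receive Ps = 37 + 5 = 42; Q' = 351 − 8·37 = 55.
Buyers' price falls by P* − Pb = 38 − 37 = 1; sellers' price rises by Ps − P* = 42 − 38 = 4.
So producers capture 4/5 = 0.8 of each unit of subsidy.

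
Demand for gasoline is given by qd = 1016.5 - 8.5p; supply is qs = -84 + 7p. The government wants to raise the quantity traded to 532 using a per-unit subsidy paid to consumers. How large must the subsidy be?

Required subsidy s = 31 per unit

At q = 532, invert demand for the buyer price: pb = (1016.5 − 532)/8.5 = 57; invert supply for the seller price: ps = (532 − (-84))/7 = 88.
The subsidy must fill the gap: s = ps − pb = 88 − 57 = 31.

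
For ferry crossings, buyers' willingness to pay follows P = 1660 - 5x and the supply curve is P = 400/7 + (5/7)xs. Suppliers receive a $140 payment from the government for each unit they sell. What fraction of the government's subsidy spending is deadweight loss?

Pre-subsidy: 1660 - 5x = 400/7 + (5/7)x gives x* = 280.5 and P* = 257.5.
With the subsidy, sellers receive Ps = Pb + 140 for each unit, where Pb is the price buyers pay.
On the curves, Pb = 1660 - 5x and Ps = 400/7 + (5/7)x; the wedge Ps − Pb = 140 gives 400/7 + (5/7)x − (1660 - 5x) = 140, so x' = 305.
Then Pb = 1660 − 5·305 = 135 and Ps = 400/7 + (5/7)·305 = 275.
ΔCS = ½(280.5 + 305)(257.5 − 135) = 35861.875; ΔPS = ½(280.5 + 305)(275 − 257.5) = 5123.125.
Government spending = 140 × 305 = 42700.
DWL = ½ × 140 × (305 − 280.5) = 1715; fraction = 1715 / 42700 = 49/1220.

DWL / government spending = 49/1220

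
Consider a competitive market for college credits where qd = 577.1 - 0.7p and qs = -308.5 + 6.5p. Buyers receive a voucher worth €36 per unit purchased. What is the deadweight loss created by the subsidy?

Deadweight loss = €409.5

Pre-subsidy: 577.1 - 0.7p = -308.5 + 6.5p gives p* = 123, q* = 491.
With the rebate, buyers effectively pay pb = ps − 36, where ps is the price sellers receive.
Demand in terms of ps becomes qd = 577.1 − 0.7(ps − 36) = 602.3 - 0.7ps. Setting this equal to supply: 602.3 - 0.7ps = -308.5 + 6.5ps, so ps = 126.5.
Buyers pay pb = 126.5 − 36 = 90.5; q' = -308.5 + 6.5·126.5 = 513.75.
The subsidy expands output by 513.75 − 491 = 22.75 past the efficient level; on those units the gap between marginal cost and willingness to pay runs from 0 up to 36.
DWL = ½ × 36 × 22.75 = 409.5.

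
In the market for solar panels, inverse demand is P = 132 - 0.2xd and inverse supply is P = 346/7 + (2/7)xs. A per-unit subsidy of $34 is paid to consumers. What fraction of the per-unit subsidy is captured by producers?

Producer share = 10/17

Pre-subsidy: 132 - 0.2x = 346/7 + (2/7)x gives x* = 170 and P* = 98.
With the rebate, buyers effectively pay Pb = Ps − 34, where Ps is the price sellers receive.
On the curves, Pb = 132 - 0.2x and Ps = 346/7 + (2/7)x; the wedge Ps − Pb = 34 gives 346/7 + (2/7)x − (132 - 0.2x) = 34, so x' = 240.
Then Pb = 132 − 0.2·240 = 84 and Ps = 346/7 + (2/7)·240 = 118.
Buyers' price falls by P* − Pb = 98 − 84 = 14; sellers' price rises by Ps − P* = 118 − 98 = 20.
So producers capture 20/34 = 10/17 of each unit of subsidy.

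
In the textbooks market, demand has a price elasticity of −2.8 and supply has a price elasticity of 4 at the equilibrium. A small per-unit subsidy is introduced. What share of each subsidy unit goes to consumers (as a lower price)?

Consumer share = 10/17

For a small subsidy around the equilibrium, the benefit split depends on the relative slopes, which at a point are proportional to the elasticities.
Buyer share = εs/(εs + |εd|) = 4/(4 + 2.8) = 10/17; seller share = |εd|/(εs + |εd|) = 7/17.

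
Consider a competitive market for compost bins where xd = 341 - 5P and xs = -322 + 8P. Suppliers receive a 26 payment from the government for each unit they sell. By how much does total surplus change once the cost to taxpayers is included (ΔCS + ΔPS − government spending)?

Net change in total surplus = -1040

Pre-subsidy: 341 - 5P = -322 + 8P gives P* = 51, x* = 86.
With the subsidy, sellers receive Ps = Pb + 26 for each unit, where Pb is the price buyers pay.
Supply in terms of Pb becomes xs = -322 + 8(Pb + 26) = -114 + 8Pb. Setting this equal to demand: 341 - 5Pb = -114 + 8Pb, so Pb = 35.
Sellers receive Ps = 35 + 26 = 61; x' = 341 − 5·35 = 166.
ΔCS = ½(86 + 166)(51 − 35) = 2016; ΔPS = ½(86 + 166)(61 − 51) = 1260.
Government spending = 26 × 166 = 4316.
Net change = 2016 + 1260 − 4316 = -1040. The loss equals the DWL triangle ½·26·80.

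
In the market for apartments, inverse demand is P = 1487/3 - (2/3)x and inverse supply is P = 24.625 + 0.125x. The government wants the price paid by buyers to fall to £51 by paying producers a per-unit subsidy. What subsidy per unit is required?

At a buyer price of 51, quantity demanded is 743.5 − 1.5·51 = 667.
Sellers supply 667 only when they receive Ps = 24.625 + 0.125·667 = 108.
s = Ps − Pb = 108 − 51 = 57.

Required subsidy s = £57 per unit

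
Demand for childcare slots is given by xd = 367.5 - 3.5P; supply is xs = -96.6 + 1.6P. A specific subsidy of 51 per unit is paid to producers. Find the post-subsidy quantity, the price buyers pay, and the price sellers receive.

x' = 105; buyers pay 75; sellers receive 126

Pre-subsidy: 367.5 - 3.5P = -96.6 + 1.6P gives P* = 91, x* = 49.
With the subsidy, sellers receive Ps = Pb + 51 for each unit, where Pb is the price buyers pay.
Supply in terms of Pb becomes xs = -96.6 + 1.6(Pb + 51) = -15 + 1.6Pb. Setting this equal to demand: 367.5 - 3.5Pb = -15 + 1.6Pb, so Pb = 75.
Sellers receive Ps = 75 + 51 = 126; x' = 367.5 − 3.5·75 = 105.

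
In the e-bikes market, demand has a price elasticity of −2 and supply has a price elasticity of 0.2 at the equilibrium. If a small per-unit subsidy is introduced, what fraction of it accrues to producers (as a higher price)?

For a small subsidy around the equilibrium, the benefit split depends on the relative slopes, which at a point are proportional to the elasticities.
Buyer share = εs/(εs + |εd|) = 0.2/(0.2 + 2) = 1/11; seller share = |εd|/(εs + |εd|) = 10/11.
So producers capture 10/11 of the subsidy.

Producer share = 10/11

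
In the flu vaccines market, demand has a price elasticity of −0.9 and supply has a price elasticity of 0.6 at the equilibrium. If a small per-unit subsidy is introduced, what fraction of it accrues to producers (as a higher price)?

For a small subsidy around the equilibrium, the benefit split depends on the relative slopes, which at a point are proportional to the elasticities.
Buyer share = εs/(εs + |εd|) = 0.6/(0.6 + 0.9) = 0.4; seller share = |εd|/(εs + |εd|) = 0.6.
So producers capture 0.6 of the subsidy.

Producer share = 0.6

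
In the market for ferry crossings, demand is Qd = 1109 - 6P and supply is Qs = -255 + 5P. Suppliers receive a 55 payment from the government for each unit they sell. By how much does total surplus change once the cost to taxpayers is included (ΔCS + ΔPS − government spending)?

Net change in total surplus = -4125

Pre-subsidy: 1109 - 6P = -255 + 5P gives P* = 124, Q* = 365.
With the subsidy, sellers receive Ps = Pb + 55 for each unit, where Pb is the price buyers pay.
Supply in terms of Pb becomes Qs = -255 + 5(Pb + 55) = 20 + 5Pb. Setting this equal to demand: 1109 - 6Pb = 20 + 5Pb, so Pb = 99.
Sellers receive Ps = 99 + 55 = 154; Q' = 1109 − 6·99 = 515.
ΔCS = ½(365 + 515)(124 − 99) = 11000; ΔPS = ½(365 + 515)(154 − 124) = 13200.
Government spending = 55 × 515 = 28325.
Net change = 11000 + 13200 − 28325 = -4125. The loss equals the DWL triangle ½·55·150.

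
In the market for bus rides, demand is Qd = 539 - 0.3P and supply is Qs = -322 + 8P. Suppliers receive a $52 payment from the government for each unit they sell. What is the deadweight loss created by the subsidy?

Deadweight loss = 32448/83

Pre-subsidy: 539 - 0.3P = -322 + 8P gives P* = 8610/83, Q* = 42154/83.
With the subsidy, sellers receive Ps = Pb + 52 for each unit, where Pb is the price buyers pay.
Supply in terms of Pb becomes Qs = -322 + 8(Pb + 52) = 94 + 8Pb. Setting this equal to demand: 539 - 0.3Pb = 94 + 8Pb, so Pb = 4450/83.
Sellers receive Ps = 4450/83 + 52 = 8766/83; Q' = 539 − 0.3·(4450/83) = 43402/83.
The subsidy expands output by 43402/83 − 42154/83 = 1248/83 past the efficient level; on those units the gap between marginal cost and willingness to pay runs from 0 up to 52.
DWL = ½ × 52 × 1248/83 = 32448/83.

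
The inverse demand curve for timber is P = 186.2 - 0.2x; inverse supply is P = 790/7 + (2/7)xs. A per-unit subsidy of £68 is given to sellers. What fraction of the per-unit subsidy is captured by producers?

Producer share = 10/17

Pre-subsidy: 186.2 - 0.2x = 790/7 + (2/7)x gives x* = 151 and P* = 156.
With the subsidy, sellers receive Ps = Pb + 68 for each unit, where Pb is the price buyers pay.
On the curves, Pb = 186.2 - 0.2x and Ps = 790/7 + (2/7)x; the wedge Ps − Pb = 68 gives 790/7 + (2/7)x − (186.2 - 0.2x) = 68, so x' = 291.
Then Pb = 186.2 − 0.2·291 = 128 and Ps = 790/7 + (2/7)·291 = 196.
Buyers' price falls by P* − Pb = 156 − 128 = 28; sellers' price rises by Ps − P* = 196 − 156 = 40.
So producers capture 40/68 = 10/17 of each unit of subsidy.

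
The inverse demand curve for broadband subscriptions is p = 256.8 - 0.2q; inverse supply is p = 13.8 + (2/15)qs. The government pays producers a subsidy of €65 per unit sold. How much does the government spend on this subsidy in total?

Government cost = €60060

Pre-subsidy: 256.8 - 0.2q = 13.8 + (2/15)q gives q* = 729 and p* = 111.
With the subsidy, sellers receive ps = pb + 65 for each unit, where pb is the price buyers pay.
On the curves, pb = 256.8 - 0.2q and ps = 13.8 + (2/15)q; the wedge ps − pb = 65 gives 13.8 + (2/15)q − (256.8 - 0.2q) = 65, so q' = 924.
Then pb = 256.8 − 0.2·924 = 72 and ps = 13.8 + (2/15)·924 = 137.
Government outlay = subsidy × quantity = 65 × 924 = 60060.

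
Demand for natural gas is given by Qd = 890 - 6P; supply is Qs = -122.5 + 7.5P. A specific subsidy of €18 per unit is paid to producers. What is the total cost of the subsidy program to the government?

Pre-subsidy: 890 - 6P = -122.5 + 7.5P gives P* = 75, Q* = 440.
With the subsidy, sellers receive Ps = Pb + 18 for each unit, where Pb is the price buyers pay.
Supply in terms of Pb becomes Qs = -122.5 + 7.5(Pb + 18) = 12.5 + 7.5Pb. Setting this equal to demand: 890 - 6Pb = 12.5 + 7.5Pb, so Pb = 65.
Sellers receive Ps = 65 + 18 = 83; Q' = 890 − 6·65 = 500.
Government outlay = subsidy × quantity = 18 × 500 = 9000.

Government cost = €9000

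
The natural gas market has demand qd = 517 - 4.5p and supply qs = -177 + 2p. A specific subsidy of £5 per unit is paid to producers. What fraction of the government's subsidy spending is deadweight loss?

Pre-subsidy: 517 - 4.5p = -177 + 2p gives p* = 1388/13, q* = 475/13.
With the subsidy, sellers receive ps = pb + 5 for each unit, where pb is the price buyers pay.
Supply in terms of pb becomes qs = -177 + 2(pb + 5) = -167 + 2pb. Setting this equal to demand: 517 - 4.5pb = -167 + 2pb, so pb = 1368/13.
Sellers receive ps = 1368/13 + 5 = 1433/13; q' = 517 − 4.5·(1368/13) = 565/13.
ΔCS = ½(475/13 + 565/13)(1388/13 − 1368/13) = 800/13; ΔPS = ½(475/13 + 565/13)(1433/13 − 1388/13) = 1800/13.
Government spending = 5 × 565/13 = 2825/13.
DWL = ½ × 5 × (565/13 − 475/13) = 225/13; fraction = (225/13) / (2825/13) = 9/113.

DWL / government spending = 9/113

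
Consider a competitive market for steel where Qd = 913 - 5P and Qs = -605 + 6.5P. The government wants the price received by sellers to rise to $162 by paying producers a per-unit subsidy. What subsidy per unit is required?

Required subsidy s = $69 per unit

At a seller price of 162, quantity supplied is -605 + 6.5·162 = 448.
Buyers absorb 448 only when they pay Pb with 913 − 5·Pb = 448, i.e. Pb = 93.
s = Ps − Pb = 162 − 93 = 69.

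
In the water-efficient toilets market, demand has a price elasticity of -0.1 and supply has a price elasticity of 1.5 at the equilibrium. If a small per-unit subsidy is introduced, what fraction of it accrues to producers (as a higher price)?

For a small subsidy around the equilibrium, the benefit split depends on the relative slopes, which at a point are proportional to the elasticities.
Buyer share = εs/(εs + |εd|) = 1.5/(1.5 + 0.1) = 0.9375; seller share = |εd|/(εs + |εd|) = 0.0625.
So producers capture 0.0625 of the subsidy.

Producer share = 0.0625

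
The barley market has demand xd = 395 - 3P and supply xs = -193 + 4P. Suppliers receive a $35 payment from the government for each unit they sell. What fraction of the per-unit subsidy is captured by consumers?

Consumer share = 4/7

Pre-subsidy: 395 - 3P = -193 + 4P gives P* = 84, x* = 143.
With the subsidy, sellers receive Ps = Pb + 35 for each unit, where Pb is the price buyers pay.
Supply in terms of Pb becomes xs = -193 + 4(Pb + 35) = -53 + 4Pb. Setting this equal to demand: 395 - 3Pb = -53 + 4Pb, so Pb = 64.
Sellers receive Ps = 64 + 35 = 99; x' = 395 − 3·64 = 203.
Buyers' price falls by P* − Pb = 84 − 64 = 20; sellers' price rises by Ps − P* = 99 − 84 = 15.
So consumers capture 20/35 = 4/7 of each unit of subsidy.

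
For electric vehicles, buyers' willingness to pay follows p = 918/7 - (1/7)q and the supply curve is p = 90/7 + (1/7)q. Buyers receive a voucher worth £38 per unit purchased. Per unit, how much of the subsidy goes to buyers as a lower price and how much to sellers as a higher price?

Buyers gain £19 per unit; sellers gain £19 per unit

Pre-subsidy: 918/7 - (1/7)q = 90/7 + (1/7)q gives q* = 414 and p* = 72.
With the rebate, buyers effectively pay pb = ps − 38, where ps is the price sellers receive.
On the curves, pb = 918/7 - (1/7)q and ps = 90/7 + (1/7)q; the wedge ps − pb = 38 gives 90/7 + (1/7)q − (918/7 - (1/7)q) = 38, so q' = 547.
Then pb = 918/7 − (1/7)·547 = 53 and ps = 90/7 + (1/7)·547 = 91.
Buyers' price falls by p* − pb = 72 − 53 = 19; sellers' price rises by ps − p* = 91 − 72 = 19.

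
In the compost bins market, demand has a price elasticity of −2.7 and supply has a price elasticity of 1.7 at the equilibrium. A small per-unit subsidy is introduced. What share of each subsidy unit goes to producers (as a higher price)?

Producer share = 27/44

For a small subsidy around the equilibrium, the benefit split depends on the relative slopes, which at a point are proportional to the elasticities.
Buyer share = εs/(εs + |εd|) = 1.7/(1.7 + 2.7) = 17/44; seller share = |εd|/(εs + |εd|) = 27/44.
So producers capture 27/44 of the subsidy.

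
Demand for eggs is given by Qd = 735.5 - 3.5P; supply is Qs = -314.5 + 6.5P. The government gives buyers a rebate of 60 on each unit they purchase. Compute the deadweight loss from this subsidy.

Deadweight loss = 4095

Pre-subsidy: 735.5 - 3.5P = -314.5 + 6.5P gives P* = 105, Q* = 368.
With the rebate, buyers effectively pay Pb = Ps − 60, where Ps is the price sellers receive.
Demand in terms of Ps becomes Qd = 735.5 − 3.5(Ps − 60) = 945.5 - 3.5Ps. Setting this equal to supply: 945.5 - 3.5Ps = -314.5 + 6.5Ps, so Ps = 126.
Buyers pay Pb = 126 − 60 = 66; Q' = -314.5 + 6.5·126 = 504.5.
The subsidy expands output by 504.5 − 368 = 136.5 past the efficient level; on those units the gap between marginal cost and willingness to pay runs from 0 up to 60.
DWL = ½ × 60 × 136.5 = 4095.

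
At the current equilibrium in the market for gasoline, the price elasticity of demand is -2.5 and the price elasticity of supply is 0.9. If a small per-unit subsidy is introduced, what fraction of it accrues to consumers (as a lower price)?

Consumer share = 9/34

For a small subsidy around the equilibrium, the benefit split depends on the relative slopes, which at a point are proportional to the elasticities.
Buyer share = εs/(εs + |εd|) = 0.9/(0.9 + 2.5) = 9/34; seller share = |εd|/(εs + |εd|) = 25/34.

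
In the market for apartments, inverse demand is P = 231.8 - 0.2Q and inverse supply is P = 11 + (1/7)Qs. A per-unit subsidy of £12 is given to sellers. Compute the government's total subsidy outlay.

Pre-subsidy: 231.8 - 0.2Q = 11 + (1/7)Q gives Q* = 644 and P* = 103.
With the subsidy, sellers receive Ps = Pb + 12 for each unit, where Pb is the price buyers pay.
On the curves, Pb = 231.8 - 0.2Q and Ps = 11 + (1/7)Q; the wedge Ps − Pb = 12 gives 11 + (1/7)Q − (231.8 - 0.2Q) = 12, so Q' = 679.
Then Pb = 231.8 − 0.2·679 = 96 and Ps = 11 + (1/7)·679 = 108.
Government outlay = subsidy × quantity = 12 × 679 = 8148.

Government cost = £8148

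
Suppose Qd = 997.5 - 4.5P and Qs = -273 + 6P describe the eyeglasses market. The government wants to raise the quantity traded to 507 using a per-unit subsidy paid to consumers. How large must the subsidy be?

Required subsidy s = 21 per unit

At Q = 507, invert demand for the buyer price: Pb = (997.5 − 507)/4.5 = 109; invert supply for the seller price: Ps = (507 − (-273))/6 = 130.
The subsidy must fill the gap: s = Ps − Pb = 130 − 109 = 21.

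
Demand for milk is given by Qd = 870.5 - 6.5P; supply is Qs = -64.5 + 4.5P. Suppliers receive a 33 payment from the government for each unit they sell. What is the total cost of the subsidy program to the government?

Pre-subsidy: 870.5 - 6.5P = -64.5 + 4.5P gives P* = 85, Q* = 318.
With the subsidy, sellers receive Ps = Pb + 33 for each unit, where Pb is the price buyers pay.
Supply in terms of Pb becomes Qs = -64.5 + 4.5(Pb + 33) = 84 + 4.5Pb. Setting this equal to demand: 870.5 - 6.5Pb = 84 + 4.5Pb, so Pb = 71.5.
Sellers receive Ps = 71.5 + 33 = 104.5; Q' = 870.5 − 6.5·71.5 = 405.75.
Government outlay = subsidy × quantity = 33 × 405.75 = 13389.75.

Government cost = 13389.75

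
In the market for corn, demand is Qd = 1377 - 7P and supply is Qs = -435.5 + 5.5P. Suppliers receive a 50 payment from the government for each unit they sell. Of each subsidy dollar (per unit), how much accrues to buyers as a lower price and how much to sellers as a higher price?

Pre-subsidy: 1377 - 7P = -435.5 + 5.5P gives P* = 145, Q* = 362.
With the subsidy, sellers receive Ps = Pb + 50 for each unit, where Pb is the price buyers pay.
Supply in terms of Pb becomes Qs = -435.5 + 5.5(Pb + 50) = -160.5 + 5.5Pb. Setting this equal to demand: 1377 - 7Pb = -160.5 + 5.5Pb, so Pb = 123.
Sellers receive Ps = 123 + 50 = 173; Q' = 1377 − 7·123 = 516.
Buyers' price falls by P* − Pb = 145 − 123 = 22; sellers' price rises by Ps − P* = 173 − 145 = 28.

Buyers gain 22 per unit; sellers gain 28 per unit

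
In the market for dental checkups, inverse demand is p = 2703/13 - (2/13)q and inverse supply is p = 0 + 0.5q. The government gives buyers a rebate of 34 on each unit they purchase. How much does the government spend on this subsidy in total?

Pre-subsidy: 2703/13 - (2/13)q = 0 + 0.5q gives q* = 318 and p* = 159.
With the rebate, buyers effectively pay pb = ps − 34, where ps is the price sellers receive.
On the curves, pb = 2703/13 - (2/13)q and ps = 0 + 0.5q; the wedge ps − pb = 34 gives 0 + 0.5q − (2703/13 - (2/13)q) = 34, so q' = 370.
Then pb = 2703/13 − (2/13)·370 = 151 and ps = 0 + 0.5·370 = 185.
Government outlay = subsidy × quantity = 34 × 370 = 12580.

Government cost = 12580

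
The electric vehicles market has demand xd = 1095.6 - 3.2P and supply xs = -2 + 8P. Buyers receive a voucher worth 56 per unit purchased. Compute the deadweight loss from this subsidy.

Pre-subsidy: 1095.6 - 3.2P = -2 + 8P gives P* = 98, x* = 782.
With the rebate, buyers effectively pay Pb = Ps − 56, where Ps is the price sellers receive.
Demand in terms of Ps becomes xd = 1095.6 − 3.2(Ps − 56) = 1274.8 - 3.2Ps. Setting this equal to supply: 1274.8 - 3.2Ps = -2 + 8Ps, so Ps = 114.
Buyers pay Pb = 114 − 56 = 58; x' = -2 + 8·114 = 910.
The subsidy expands output by 910 − 782 = 128 past the efficient level; on those units the gap between marginal cost and willingness to pay runs from 0 up to 56.
DWL = ½ × 56 × 128 = 3584.

Deadweight loss = 3584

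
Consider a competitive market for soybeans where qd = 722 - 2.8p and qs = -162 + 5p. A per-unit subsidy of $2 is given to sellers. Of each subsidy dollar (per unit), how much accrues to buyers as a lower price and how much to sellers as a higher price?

Pre-subsidy: 722 - 2.8p = -162 + 5p gives p* = 340/3, q* = 1214/3.
With the subsidy, sellers receive ps = pb + 2 for each unit, where pb is the price buyers pay.
Supply in terms of pb becomes qs = -162 + 5(pb + 2) = -152 + 5pb. Setting this equal to demand: 722 - 2.8pb = -152 + 5pb, so pb = 4370/39.
Sellers receive ps = 4370/39 + 2 = 4448/39; q' = 722 − 2.8·(4370/39) = 15922/39.
Buyers' price falls by p* − pb = 340/3 − 4370/39 = 50/39; sellers' price rises by ps − p* = 4448/39 − 340/3 = 28/39.

Buyers gain 50/39 per unit; sellers gain 28/39 per unit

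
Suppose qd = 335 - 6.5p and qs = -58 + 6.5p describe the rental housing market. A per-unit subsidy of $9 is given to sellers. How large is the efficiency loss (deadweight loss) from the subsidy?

Pre-subsidy: 335 - 6.5p = -58 + 6.5p gives p* = 393/13, q* = 138.5.
With the subsidy, sellers receive ps = pb + 9 for each unit, where pb is the price buyers pay.
Supply in terms of pb becomes qs = -58 + 6.5(pb + 9) = 0.5 + 6.5pb. Setting this equal to demand: 335 - 6.5pb = 0.5 + 6.5pb, so pb = 669/26.
Sellers receive ps = 669/26 + 9 = 903/26; q' = 335 − 6.5·(669/26) = 167.75.
The subsidy expands output by 167.75 − 138.5 = 29.25 past the efficient level; on those units the gap between marginal cost and willingness to pay runs from 0 up to 9.
DWL = ½ × 9 × 29.25 = 131.625.

Deadweight loss = $131.625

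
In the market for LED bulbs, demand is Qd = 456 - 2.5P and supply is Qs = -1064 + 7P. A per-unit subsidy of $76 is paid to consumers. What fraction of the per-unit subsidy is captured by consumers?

Consumer share = 14/19

Pre-subsidy: 456 - 2.5P = -1064 + 7P gives P* = 160, Q* = 56.
With the rebate, buyers effectively pay Pb = Ps − 76, where Ps is the price sellers receive.
Demand in terms of Ps becomes Qd = 456 − 2.5(Ps − 76) = 646 - 2.5Ps. Setting this equal to supply: 646 - 2.5Ps = -1064 + 7Ps, so Ps = 180.
Buyers pay Pb = 180 − 76 = 104; Q' = -1064 + 7·180 = 196.
Buyers' price falls by P* − Pb = 160 − 104 = 56; sellers' price rises by Ps − P* = 180 − 160 = 20.
So consumers capture 56/76 = 14/19 of each unit of subsidy.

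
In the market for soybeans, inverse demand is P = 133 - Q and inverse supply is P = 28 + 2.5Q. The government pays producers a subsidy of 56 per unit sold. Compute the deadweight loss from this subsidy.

Deadweight loss = 448

Pre-subsidy: 133 - Q = 28 + 2.5Q gives Q* = 30 and P* = 103.
With the subsidy, sellers receive Ps = Pb + 56 for each unit, where Pb is the price buyers pay.
On the curves, Pb = 133 - Q and Ps = 28 + 2.5Q; the wedge Ps − Pb = 56 gives 28 + 2.5Q − (133 - Q) = 56, so Q' = 46.
Then Pb = 133 − 1·46 = 87 and Ps = 28 + 2.5·46 = 143.
The subsidy expands output by 46 − 30 = 16 past the efficient level; on those units the gap between marginal cost and willingness to pay runs from 0 up to 56.
DWL = ½ × 56 × 16 = 448.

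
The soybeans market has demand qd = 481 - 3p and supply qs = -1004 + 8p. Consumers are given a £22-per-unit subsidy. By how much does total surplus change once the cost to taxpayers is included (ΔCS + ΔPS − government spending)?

Net change in total surplus = -£528

Pre-subsidy: 481 - 3p = -1004 + 8p gives p* = 135, q* = 76.
With the rebate, buyers effectively pay pb = ps − 22, where ps is the price sellers receive.
Demand in terms of ps becomes qd = 481 − 3(ps − 22) = 547 - 3ps. Setting this equal to supply: 547 - 3ps = -1004 + 8ps, so ps = 141.
Buyers pay pb = 141 − 22 = 119; q' = -1004 + 8·141 = 124.
ΔCS = ½(76 + 124)(135 − 119) = 1600; ΔPS = ½(76 + 124)(141 − 135) = 600.
Government spending = 22 × 124 = 2728.
Net change = 1600 + 600 − 2728 = -528. The loss equals the DWL triangle ½·22·48.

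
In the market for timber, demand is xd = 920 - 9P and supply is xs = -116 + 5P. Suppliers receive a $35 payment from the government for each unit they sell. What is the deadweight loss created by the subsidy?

Pre-subsidy: 920 - 9P = -116 + 5P gives P* = 74, x* = 254.
With the subsidy, sellers receive Ps = Pb + 35 for each unit, where Pb is the price buyers pay.
Supply in terms of Pb becomes xs = -116 + 5(Pb + 35) = 59 + 5Pb. Setting this equal to demand: 920 - 9Pb = 59 + 5Pb, so Pb = 61.5.
Sellers receive Ps = 61.5 + 35 = 96.5; x' = 920 − 9·61.5 = 366.5.
The subsidy expands output by 366.5 − 254 = 112.5 past the efficient level; on those units the gap between marginal cost and willingness to pay runs from 0 up to 35.
DWL = ½ × 35 × 112.5 = 1968.75.

Deadweight loss = $1968.75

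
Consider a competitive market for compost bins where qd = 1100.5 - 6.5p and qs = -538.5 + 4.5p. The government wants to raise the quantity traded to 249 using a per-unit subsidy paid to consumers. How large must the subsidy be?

Required subsidy s = 44 per unit

At q = 249, invert demand for the buyer price: pb = (1100.5 − 249)/6.5 = 131; invert supply for the seller price: ps = (249 − (-538.5))/4.5 = 175.
The subsidy must fill the gap: s = ps − pb = 175 − 131 = 44.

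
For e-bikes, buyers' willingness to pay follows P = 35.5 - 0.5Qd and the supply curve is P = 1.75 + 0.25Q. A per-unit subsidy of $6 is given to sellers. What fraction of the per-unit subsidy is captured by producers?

Pre-subsidy: 35.5 - 0.5Q = 1.75 + 0.25Q gives Q* = 45 and P* = 13.
With the subsidy, sellers receive Ps = Pb + 6 for each unit, where Pb is the price buyers pay.
On the curves, Pb = 35.5 - 0.5Q and Ps = 1.75 + 0.25Q; the wedge Ps − Pb = 6 gives 1.75 + 0.25Q − (35.5 - 0.5Q) = 6, so Q' = 53.
Then Pb = 35.5 − 0.5·53 = 9 and Ps = 1.75 + 0.25·53 = 15.
Buyers' price falls by P* − Pb = 13 − 9 = 4; sellers' price rises by Ps − P* = 15 − 13 = 2.
So producers capture 2/6 = 1/3 of each unit of subsidy.

Producer share = 1/3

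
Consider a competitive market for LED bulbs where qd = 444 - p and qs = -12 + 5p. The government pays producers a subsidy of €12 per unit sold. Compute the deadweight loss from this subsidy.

Deadweight loss = €60

Pre-subsidy: 444 - p = -12 + 5p gives p* = 76, q* = 368.
With the subsidy, sellers receive ps = pb + 12 for each unit, where pb is the price buyers pay.
Supply in terms of pb becomes qs = -12 + 5(pb + 12) = 48 + 5pb. Setting this equal to demand: 444 - pb = 48 + 5pb, so pb = 66.
Sellers receive ps = 66 + 12 = 78; q' = 444 − 1·66 = 378.
The subsidy expands output by 378 − 368 = 10 past the efficient level; on those units the gap between marginal cost and willingness to pay runs from 0 up to 12.
DWL = ½ × 12 × 10 = 60.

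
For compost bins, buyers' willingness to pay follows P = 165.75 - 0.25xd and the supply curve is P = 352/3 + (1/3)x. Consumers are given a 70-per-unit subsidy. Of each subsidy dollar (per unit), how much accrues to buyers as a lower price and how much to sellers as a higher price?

Pre-subsidy: 165.75 - 0.25x = 352/3 + (1/3)x gives x* = 83 and P* = 145.
With the rebate, buyers effectively pay Pb = Ps − 70, where Ps is the price sellers receive.
On the curves, Pb = 165.75 - 0.25x and Ps = 352/3 + (1/3)x; the wedge Ps − Pb = 70 gives 352/3 + (1/3)x − (165.75 - 0.25x) = 70, so x' = 203.
Then Pb = 165.75 − 0.25·203 = 115 and Ps = 352/3 + (1/3)·203 = 185.
Buyers' price falls by P* − Pb = 145 − 115 = 30; sellers' price rises by Ps − P* = 185 − 145 = 40.

Buyers gain 30 per unit; sellers gain 40 per unit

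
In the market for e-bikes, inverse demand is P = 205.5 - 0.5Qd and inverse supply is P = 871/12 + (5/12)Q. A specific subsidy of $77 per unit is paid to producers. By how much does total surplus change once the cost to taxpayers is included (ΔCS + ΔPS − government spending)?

Net change in total surplus = -$3234

Pre-subsidy: 205.5 - 0.5Q = 871/12 + (5/12)Q gives Q* = 145 and P* = 133.
With the subsidy, sellers receive Ps = Pb + 77 for each unit, where Pb is the price buyers pay.
On the curves, Pb = 205.5 - 0.5Q and Ps = 871/12 + (5/12)Q; the wedge Ps − Pb = 77 gives 871/12 + (5/12)Q − (205.5 - 0.5Q) = 77, so Q' = 229.
Then Pb = 205.5 − 0.5·229 = 91 and Ps = 871/12 + (5/12)·229 = 168.
ΔCS = ½(145 + 229)(133 − 91) = 7854; ΔPS = ½(145 + 229)(168 − 133) = 6545.
Government spending = 77 × 229 = 17633.
Net change = 7854 + 6545 − 17633 = -3234. The loss equals the DWL triangle ½·77·84.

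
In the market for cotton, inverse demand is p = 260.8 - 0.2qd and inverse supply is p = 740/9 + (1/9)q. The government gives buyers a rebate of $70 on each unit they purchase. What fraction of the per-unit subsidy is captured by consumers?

Consumer share = 9/14

Pre-subsidy: 260.8 - 0.2q = 740/9 + (1/9)q gives q* = 574 and p* = 146.
With the rebate, buyers effectively pay pb = ps − 70, where ps is the price sellers receive.
On the curves, pb = 260.8 - 0.2q and ps = 740/9 + (1/9)q; the wedge ps − pb = 70 gives 740/9 + (1/9)q − (260.8 - 0.2q) = 70, so q' = 799.
Then pb = 260.8 − 0.2·799 = 101 and ps = 740/9 + (1/9)·799 = 171.
Buyers' price falls by p* − pb = 146 − 101 = 45; sellers' price rises by ps − p* = 171 − 146 = 25.
So consumers capture 45/70 = 9/14 of each unit of subsidy.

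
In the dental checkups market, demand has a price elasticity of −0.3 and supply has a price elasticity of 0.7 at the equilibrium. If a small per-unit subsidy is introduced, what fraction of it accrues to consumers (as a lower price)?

Consumer share = 0.7

For a small subsidy around the equilibrium, the benefit split depends on the relative slopes, which at a point are proportional to the elasticities.
Buyer share = εs/(εs + |εd|) = 0.7/(0.7 + 0.3) = 0.7; seller share = |εd|/(εs + |εd|) = 0.3.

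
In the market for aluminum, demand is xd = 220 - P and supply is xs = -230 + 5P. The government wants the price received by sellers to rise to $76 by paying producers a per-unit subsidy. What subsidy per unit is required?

Required subsidy s = $6 per unit

At a seller price of 76, quantity supplied is -230 + 5·76 = 150.
Buyers absorb 150 only when they pay Pb with 220 − 1·Pb = 150, i.e. Pb = 70.
s = Ps − Pb = 76 − 70 = 6.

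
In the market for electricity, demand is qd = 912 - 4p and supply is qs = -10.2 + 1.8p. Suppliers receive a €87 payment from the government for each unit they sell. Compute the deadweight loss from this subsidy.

Deadweight loss = €4698

Pre-subsidy: 912 - 4p = -10.2 + 1.8p gives p* = 159, q* = 276.
With the subsidy, sellers receive ps = pb + 87 for each unit, where pb is the price buyers pay.
Supply in terms of pb becomes qs = -10.2 + 1.8(pb + 87) = 146.4 + 1.8pb. Setting this equal to demand: 912 - 4pb = 146.4 + 1.8pb, so pb = 132.
Sellers receive ps = 132 + 87 = 219; q' = 912 − 4·132 = 384.
The subsidy expands output by 384 − 276 = 108 past the efficient level; on those units the gap between marginal cost and willingness to pay runs from 0 up to 87.
DWL = ½ × 87 × 108 = 4698.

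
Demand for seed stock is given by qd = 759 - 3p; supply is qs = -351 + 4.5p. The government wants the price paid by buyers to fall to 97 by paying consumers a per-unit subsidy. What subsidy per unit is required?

Required subsidy s = 85 per unit

At a buyer price of 97, quantity demanded is 759 − 3·97 = 468.
Sellers supply 468 only when they receive ps with -351 + 4.5·ps = 468, i.e. ps = 182.
s = ps − pb = 182 − 97 = 85.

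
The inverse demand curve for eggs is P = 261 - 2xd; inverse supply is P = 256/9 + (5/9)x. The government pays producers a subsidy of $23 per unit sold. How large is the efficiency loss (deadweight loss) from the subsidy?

Deadweight loss = $103.5

Pre-subsidy: 261 - 2x = 256/9 + (5/9)x gives x* = 91 and P* = 79.
With the subsidy, sellers receive Ps = Pb + 23 for each unit, where Pb is the price buyers pay.
On the curves, Pb = 261 - 2x and Ps = 256/9 + (5/9)x; the wedge Ps − Pb = 23 gives 256/9 + (5/9)x − (261 - 2x) = 23, so x' = 100.
Then Pb = 261 − 2·100 = 61 and Ps = 256/9 + (5/9)·100 = 84.
The subsidy expands output by 100 − 91 = 9 past the efficient level; on those units the gap between marginal cost and willingness to pay runs from 0 up to 23.
DWL = ½ × 23 × 9 = 103.5.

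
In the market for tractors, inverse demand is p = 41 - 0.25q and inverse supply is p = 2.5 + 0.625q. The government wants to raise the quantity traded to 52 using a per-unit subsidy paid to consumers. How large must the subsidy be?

At q = 52, from the demand curve buyers pay pb = 41 − 0.25·52 = 28; from the supply curve sellers need ps = 2.5 + 0.625·52 = 35.
The subsidy must fill the gap: s = ps − pb = 35 − 28 = 7.

Required subsidy s = 7 per unit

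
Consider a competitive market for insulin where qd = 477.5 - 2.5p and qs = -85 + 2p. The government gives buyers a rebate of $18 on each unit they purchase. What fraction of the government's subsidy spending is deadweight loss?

DWL / government spending = 2/37

Pre-subsidy: 477.5 - 2.5p = -85 + 2p gives p* = 125, q* = 165.
With the rebate, buyers effectively pay pb = ps − 18, where ps is the price sellers receive.
Demand in terms of ps becomes qd = 477.5 − 2.5(ps − 18) = 522.5 - 2.5ps. Setting this equal to supply: 522.5 - 2.5ps = -85 + 2ps, so ps = 135.
Buyers pay pb = 135 − 18 = 117; q' = -85 + 2·135 = 185.
ΔCS = ½(165 + 185)(125 − 117) = 1400; ΔPS = ½(165 + 185)(135 − 125) = 1750.
Government spending = 18 × 185 = 3330.
DWL = ½ × 18 × (185 − 165) = 180; fraction = 180 / 3330 = 2/37.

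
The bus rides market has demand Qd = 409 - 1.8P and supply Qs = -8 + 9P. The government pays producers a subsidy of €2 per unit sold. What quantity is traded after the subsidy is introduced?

Pre-subsidy: 409 - 1.8P = -8 + 9P gives P* = 695/18, Q* = 339.5.
With the subsidy, sellers receive Ps = Pb + 2 for each unit, where Pb is the price buyers pay.
Supply in terms of Pb becomes Qs = -8 + 9(Pb + 2) = 10 + 9Pb. Setting this equal to demand: 409 - 1.8Pb = 10 + 9Pb, so Pb = 665/18.
Sellers receive Ps = 665/18 + 2 = 701/18; Q' = 409 − 1.8·(665/18) = 342.5.

Q' = 342.5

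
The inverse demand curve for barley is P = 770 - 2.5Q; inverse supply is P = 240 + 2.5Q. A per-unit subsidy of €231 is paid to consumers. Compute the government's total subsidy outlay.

Government cost = €35158.2

Pre-subsidy: 770 - 2.5Q = 240 + 2.5Q gives Q* = 106 and P* = 505.
With the rebate, buyers effectively pay Pb = Ps − 231, where Ps is the price sellers receive.
On the curves, Pb = 770 - 2.5Q and Ps = 240 + 2.5Q; the wedge Ps − Pb = 231 gives 240 + 2.5Q − (770 - 2.5Q) = 231, so Q' = 152.2.
Then Pb = 770 − 2.5·152.2 = 389.5 and Ps = 240 + 2.5·152.2 = 620.5.
Government outlay = subsidy × quantity = 231 × 152.2 = 35158.2.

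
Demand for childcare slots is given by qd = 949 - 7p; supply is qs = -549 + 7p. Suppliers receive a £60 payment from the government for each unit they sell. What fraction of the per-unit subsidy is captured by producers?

Pre-subsidy: 949 - 7p = -549 + 7p gives p* = 107, q* = 200.
With the subsidy, sellers receive ps = pb + 60 for each unit, where pb is the price buyers pay.
Supply in terms of pb becomes qs = -549 + 7(pb + 60) = -129 + 7pb. Setting this equal to demand: 949 - 7pb = -129 + 7pb, so pb = 77.
Sellers receive ps = 77 + 60 = 137; q' = 949 − 7·77 = 410.
Buyers' price falls by p* − pb = 107 − 77 = 30; sellers' price rises by ps − p* = 137 − 107 = 30.
So producers capture 30/60 = 0.5 of each unit of subsidy.

Producer share = 0.5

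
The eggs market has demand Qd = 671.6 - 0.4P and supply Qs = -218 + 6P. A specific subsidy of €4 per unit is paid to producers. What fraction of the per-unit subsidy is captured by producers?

Producer share = 0.0625

Pre-subsidy: 671.6 - 0.4P = -218 + 6P gives P* = 139, Q* = 616.
With the subsidy, sellers receive Ps = Pb + 4 for each unit, where Pb is the price buyers pay.
Supply in terms of Pb becomes Qs = -218 + 6(Pb + 4) = -194 + 6Pb. Setting this equal to demand: 671.6 - 0.4Pb = -194 + 6Pb, so Pb = 135.25.
Sellers receive Ps = 135.25 + 4 = 139.25; Q' = 671.6 − 0.4·135.25 = 617.5.
Buyers' price falls by P* − Pb = 139 − 135.25 = 3.75; sellers' price rises by Ps − P* = 139.25 − 139 = 0.25.
So producers capture 0.25/4 = 0.0625 of each unit of subsidy.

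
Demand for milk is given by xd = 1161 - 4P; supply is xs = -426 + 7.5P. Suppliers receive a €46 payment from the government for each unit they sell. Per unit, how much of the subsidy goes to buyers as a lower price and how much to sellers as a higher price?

Buyers gain €30 per unit; sellers gain €16 per unit

Pre-subsidy: 1161 - 4P = -426 + 7.5P gives P* = 138, x* = 609.
With the subsidy, sellers receive Ps = Pb + 46 for each unit, where Pb is the price buyers pay.
Supply in terms of Pb becomes xs = -426 + 7.5(Pb + 46) = -81 + 7.5Pb. Setting this equal to demand: 1161 - 4Pb = -81 + 7.5Pb, so Pb = 108.
Sellers receive Ps = 108 + 46 = 154; x' = 1161 − 4·108 = 729.
Buyers' price falls by P* − Pb = 138 − 108 = 30; sellers' price rises by Ps − P* = 154 − 138 = 16.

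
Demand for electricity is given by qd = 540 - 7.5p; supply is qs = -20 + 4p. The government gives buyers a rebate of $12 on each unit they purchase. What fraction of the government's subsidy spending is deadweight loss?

Pre-subsidy: 540 - 7.5p = -20 + 4p gives p* = 1120/23, q* = 4020/23.
With the rebate, buyers effectively pay pb = ps − 12, where ps is the price sellers receive.
Demand in terms of ps becomes qd = 540 − 7.5(ps − 12) = 630 - 7.5ps. Setting this equal to supply: 630 - 7.5ps = -20 + 4ps, so ps = 1300/23.
Buyers pay pb = 1300/23 − 12 = 1024/23; q' = -20 + 4·(1300/23) = 4740/23.
ΔCS = ½(4020/23 + 4740/23)(1120/23 − 1024/23) = 420480/529; ΔPS = ½(4020/23 + 4740/23)(1300/23 − 1120/23) = 788400/529.
Government spending = 12 × 4740/23 = 56880/23.
DWL = ½ × 12 × (4740/23 − 4020/23) = 4320/23; fraction = (4320/23) / (56880/23) = 6/79.

DWL / government spending = 6/79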